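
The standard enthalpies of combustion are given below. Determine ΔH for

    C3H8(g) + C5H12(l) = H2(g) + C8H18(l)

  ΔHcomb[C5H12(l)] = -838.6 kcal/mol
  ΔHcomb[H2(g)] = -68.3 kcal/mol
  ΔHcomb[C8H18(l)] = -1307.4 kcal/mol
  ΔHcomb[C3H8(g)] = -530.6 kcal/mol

ΔH = 6.5 kcal/mol

With combustion enthalpies, reactants minus products:
= [1·(-530.6) + 1·(-838.6)] − [1·(-68.3) + 1·(-1307.4)]
= 6.5 kcal/mol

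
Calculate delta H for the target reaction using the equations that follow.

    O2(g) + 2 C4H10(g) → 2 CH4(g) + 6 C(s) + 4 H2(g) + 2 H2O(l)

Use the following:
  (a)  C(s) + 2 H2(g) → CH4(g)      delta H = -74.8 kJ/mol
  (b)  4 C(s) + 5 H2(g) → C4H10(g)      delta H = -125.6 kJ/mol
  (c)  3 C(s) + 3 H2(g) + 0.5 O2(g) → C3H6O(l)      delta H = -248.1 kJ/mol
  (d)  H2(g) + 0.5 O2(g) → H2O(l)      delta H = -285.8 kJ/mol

(a) × 2 (scale by 2 for the 2 CH4(g)): (2)·(-74.8) = -149.6 kJ/mol
(b) reversed and × 2 (reverse to put C4H10(g) on the reactant side; ×2 to match 2 C4H10(g) in the target): (-2)·(-125.6) = +251.2 kJ/mol
(c): not needed (C3H6O(l) appears nowhere else).
(d) × 2 (×2 to match 2 H2O(l) in the target): (2)·(-285.8) = -571.6 kJ/mol
delta H = (2)·(-74.8) + (-2)·(-125.6) + (2)·(-285.8) = -470.0 kJ/mol

delta H = -470.0 kJ/mol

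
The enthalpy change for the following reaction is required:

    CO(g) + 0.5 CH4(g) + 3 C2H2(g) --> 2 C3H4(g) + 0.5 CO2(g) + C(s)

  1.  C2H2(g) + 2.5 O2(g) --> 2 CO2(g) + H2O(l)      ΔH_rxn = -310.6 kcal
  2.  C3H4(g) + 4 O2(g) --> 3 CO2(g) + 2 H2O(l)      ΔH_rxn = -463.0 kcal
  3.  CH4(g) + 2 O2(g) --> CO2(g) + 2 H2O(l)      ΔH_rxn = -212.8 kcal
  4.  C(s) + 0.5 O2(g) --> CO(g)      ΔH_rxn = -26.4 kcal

eq. 1 × 3 (×3 to match 3 C2H2(g) in the target): (3)·(-310.6) = -931.8 kcal
eq. 2 reversed and × 2 (C3H4(g) must end up as a product; scale by 2 for the 2 C3H4(g)): (-2)·(-463.0) = +926.0 kcal
eq. 3 × 1/2 (scale by 1/2 for the 1/2 CH4(g)): (1/2)·(-212.8) = -106.4 kcal
eq. 4 reversed (reverse to put CO(g) on the reactant side): +26.4 kcal
ΔH_rxn = (3)·(-310.6) + (-2)·(-463.0) + (1/2)·(-212.8) + (-1)·(-26.4) = -85.8 kcal

ΔH_rxn = -85.8 kcal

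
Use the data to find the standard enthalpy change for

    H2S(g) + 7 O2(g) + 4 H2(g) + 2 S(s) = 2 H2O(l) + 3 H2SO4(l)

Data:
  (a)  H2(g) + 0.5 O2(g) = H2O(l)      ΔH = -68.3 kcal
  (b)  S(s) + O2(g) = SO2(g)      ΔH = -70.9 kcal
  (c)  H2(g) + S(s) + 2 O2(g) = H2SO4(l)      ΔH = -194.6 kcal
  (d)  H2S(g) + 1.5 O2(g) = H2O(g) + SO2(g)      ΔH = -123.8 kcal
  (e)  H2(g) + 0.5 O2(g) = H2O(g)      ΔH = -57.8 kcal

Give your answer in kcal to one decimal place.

(a) × 2 (×2 to match 2 H2O(l) in the target): (2)·(-68.3) = -136.6 kcal
(b) reversed: +70.9 kcal
(c) × 3 (scale by 3 for the 3 H2SO4(l)): (3)·(-194.6) = -583.8 kcal
(d) as written (H2S(g) already on the reactant side): -123.8 kcal
(e) reversed: +57.8 kcal
ΔH = (2)·(-68.3) + (-1)·(-70.9) + (3)·(-194.6) + (1)·(-123.8) + (-1)·(-57.8) = -715.5 kcal

ΔH = -715.5 kcal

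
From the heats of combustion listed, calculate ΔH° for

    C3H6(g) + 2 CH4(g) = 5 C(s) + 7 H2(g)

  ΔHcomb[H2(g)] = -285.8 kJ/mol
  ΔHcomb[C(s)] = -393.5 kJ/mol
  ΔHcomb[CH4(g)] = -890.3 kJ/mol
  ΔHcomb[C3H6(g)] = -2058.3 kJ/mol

ΔH° = 129.2 kJ/mol

With combustion enthalpies, reactants minus products:
= [1·(-2058.3) + 2·(-890.3)] − [5·(-393.5) + 7·(-285.8)]
= 129.2 kJ/mol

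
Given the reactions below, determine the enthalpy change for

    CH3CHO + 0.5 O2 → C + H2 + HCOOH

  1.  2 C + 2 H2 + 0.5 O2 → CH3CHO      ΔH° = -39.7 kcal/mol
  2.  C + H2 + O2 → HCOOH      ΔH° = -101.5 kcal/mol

ΔH° = -61.8 kcal/mol

eq. 1 reversed: +39.7 kcal/mol
eq. 2 as written: -101.5 kcal/mol
ΔH° = (-1)·(-39.7) + (1)·(-101.5) = -61.8 kcal/mol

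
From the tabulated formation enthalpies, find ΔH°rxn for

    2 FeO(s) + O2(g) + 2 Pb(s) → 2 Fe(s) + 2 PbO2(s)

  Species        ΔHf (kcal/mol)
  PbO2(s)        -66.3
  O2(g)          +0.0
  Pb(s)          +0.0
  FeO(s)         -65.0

ΔH°rxn = -2.6 kcal/mol

Products: 2·(+0.0) + 2·(-66.3) = -132.6
Reactants: 2·(-65.0) + 1·(+0.0) + 2·(+0.0) = -130.0
ΔH°rxn = (-132.6) − (-130.0) = -2.6 kcal/mol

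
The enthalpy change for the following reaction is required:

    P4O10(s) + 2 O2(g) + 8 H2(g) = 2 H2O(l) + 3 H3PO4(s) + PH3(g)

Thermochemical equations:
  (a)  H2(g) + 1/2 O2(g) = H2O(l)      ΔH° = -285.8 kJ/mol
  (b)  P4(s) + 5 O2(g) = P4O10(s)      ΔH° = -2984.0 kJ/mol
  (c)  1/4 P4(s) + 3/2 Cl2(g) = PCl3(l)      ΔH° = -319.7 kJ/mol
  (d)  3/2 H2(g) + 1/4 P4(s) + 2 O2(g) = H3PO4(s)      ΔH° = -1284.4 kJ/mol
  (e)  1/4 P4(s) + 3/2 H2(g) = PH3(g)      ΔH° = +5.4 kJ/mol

(a) × 2: (2)·(-285.8) = -571.6 kJ/mol
(b) reversed: +2984.0 kJ/mol
(c): not needed.
(d) × 3: (3)·(-1284.4) = -3853.2 kJ/mol
(e) as written: +5.4 kJ/mol
By Hess's law, ΔH° = (-571.6) + (+2984.0) + (-3853.2) + (+5.4) = -1435.4 kJ/mol

ΔH° = -1435.4 kJ/mol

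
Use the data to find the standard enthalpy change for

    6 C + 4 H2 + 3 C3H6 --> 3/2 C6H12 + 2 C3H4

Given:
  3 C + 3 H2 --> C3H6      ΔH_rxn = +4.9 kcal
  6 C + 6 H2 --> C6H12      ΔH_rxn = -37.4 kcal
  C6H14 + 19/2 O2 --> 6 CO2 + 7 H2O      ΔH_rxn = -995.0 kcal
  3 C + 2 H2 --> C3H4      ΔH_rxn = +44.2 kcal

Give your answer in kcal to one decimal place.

equation 1 reversed and × 3: (-3)·(+4.9) = -14.7 kcal
equation 2 × 3/2: (3/2)·(-37.4) = -56.1 kcal
equation 3: not needed.
equation 4 × 2: (2)·(+44.2) = +88.4 kcal
ΔH_rxn = (-3)·(+4.9) + (3/2)·(-37.4) + (2)·(+44.2) = 17.6 kcal

ΔH_rxn = 17.6 kcal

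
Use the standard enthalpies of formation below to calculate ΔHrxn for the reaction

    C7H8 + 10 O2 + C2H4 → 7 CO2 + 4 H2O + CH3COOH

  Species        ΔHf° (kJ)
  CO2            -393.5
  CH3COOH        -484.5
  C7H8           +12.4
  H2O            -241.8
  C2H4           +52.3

Products: 7·(-393.5) + 4·(-241.8) + 1·(-484.5) = -4206.2
Reactants: 1·(+12.4) + 10·(+0.0) + 1·(+52.3) = +64.7
ΔHrxn = (-4206.2) − (+64.7) = -4270.9 kJ

ΔHrxn = -4270.9 kJ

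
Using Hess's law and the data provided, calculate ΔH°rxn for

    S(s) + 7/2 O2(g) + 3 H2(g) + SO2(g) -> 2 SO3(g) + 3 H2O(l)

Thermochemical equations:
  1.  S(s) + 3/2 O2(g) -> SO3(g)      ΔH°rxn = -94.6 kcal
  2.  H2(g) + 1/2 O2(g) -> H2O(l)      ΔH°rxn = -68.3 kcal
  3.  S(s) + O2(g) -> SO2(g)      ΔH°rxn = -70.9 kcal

ΔH°rxn = -323.2 kcal

eq. 1 × 2: (2)·(-94.6) = -189.2 kcal
eq. 2 × 3: (3)·(-68.3) = -204.9 kcal
eq. 3 reversed: +70.9 kcal
ΔH°rxn = (-189.2) + (-204.9) + (+70.9) = -323.2 kcal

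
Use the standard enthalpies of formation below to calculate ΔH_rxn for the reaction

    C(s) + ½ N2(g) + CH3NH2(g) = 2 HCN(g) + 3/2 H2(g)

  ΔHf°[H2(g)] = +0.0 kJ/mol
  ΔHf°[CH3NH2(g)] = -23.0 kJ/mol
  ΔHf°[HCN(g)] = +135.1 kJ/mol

ΔH_rxn = 293.2 kJ/mol

Products: 2·(+135.1) + 3/2·(+0.0) = +270.2
Reactants: 1·(+0.0) + 1/2·(+0.0) + 1·(-23.0) = -23.0
ΔH_rxn = (+270.2) − (-23.0) = 293.2 kJ/mol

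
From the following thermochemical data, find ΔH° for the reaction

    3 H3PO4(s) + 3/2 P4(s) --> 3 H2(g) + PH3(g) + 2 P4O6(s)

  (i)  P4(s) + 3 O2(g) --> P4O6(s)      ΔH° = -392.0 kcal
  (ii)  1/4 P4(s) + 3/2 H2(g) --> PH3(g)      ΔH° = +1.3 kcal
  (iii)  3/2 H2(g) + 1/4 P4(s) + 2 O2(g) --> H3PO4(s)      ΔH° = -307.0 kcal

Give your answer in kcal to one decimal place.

(i) × 2 (×2 to match 2 P4O6(s) in the target): (2)·(-392.0) = -784.0 kcal
(ii) as written (PH3(g) already on the product side): +1.3 kcal
(iii) reversed and × 3 (reverse to put H3PO4(s) on the reactant side; scale by 3 for the 3 H3PO4(s)): (-3)·(-307.0) = +921.0 kcal
ΔH° = (2)·(-392.0) + (1)·(+1.3) + (-3)·(-307.0) = 138.3 kcal

ΔH° = 138.3 kcal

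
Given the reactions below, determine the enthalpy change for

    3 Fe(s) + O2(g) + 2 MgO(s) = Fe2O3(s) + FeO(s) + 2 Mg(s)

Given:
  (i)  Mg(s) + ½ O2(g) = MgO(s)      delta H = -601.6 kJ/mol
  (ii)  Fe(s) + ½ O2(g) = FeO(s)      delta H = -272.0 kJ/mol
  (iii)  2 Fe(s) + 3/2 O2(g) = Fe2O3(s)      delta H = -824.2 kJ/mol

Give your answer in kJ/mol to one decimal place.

delta H = 107.0 kJ/mol

(i) reversed and × 2 (reverse to put MgO(s) on the reactant side; scale by 2 for the 2 MgO(s)): (-2)·(-601.6) = +1203.2 kJ/mol
(ii) as written (FeO(s) already on the product side): -272.0 kJ/mol
(iii) as written (Fe2O3(s) already on the product side): -824.2 kJ/mol
Combining the equations, delta H = (-2)·(-601.6) + (1)·(-272.0) + (1)·(-824.2) = 107.0 kJ/mol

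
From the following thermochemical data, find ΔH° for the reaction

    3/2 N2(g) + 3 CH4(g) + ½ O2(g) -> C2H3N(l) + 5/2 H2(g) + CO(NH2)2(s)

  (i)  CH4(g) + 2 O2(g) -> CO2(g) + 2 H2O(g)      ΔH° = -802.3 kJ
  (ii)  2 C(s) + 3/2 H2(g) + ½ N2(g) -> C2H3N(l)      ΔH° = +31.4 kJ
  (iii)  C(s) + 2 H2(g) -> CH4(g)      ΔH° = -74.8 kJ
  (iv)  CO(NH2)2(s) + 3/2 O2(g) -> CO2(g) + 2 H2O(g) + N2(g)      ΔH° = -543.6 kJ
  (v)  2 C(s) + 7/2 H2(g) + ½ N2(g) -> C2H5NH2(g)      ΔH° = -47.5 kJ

(i) as written: -802.3 kJ
(ii) as written: +31.4 kJ
(iii) reversed and × 2: (-2)·(-74.8) = +149.6 kJ
(iv) reversed: +543.6 kJ
(v): not needed.
Summing the manipulated equations, ΔH° = (1)·(-802.3) + (1)·(+31.4) + (-2)·(-74.8) + (-1)·(-543.6) = -77.7 kJ

ΔH° = -77.7 kJ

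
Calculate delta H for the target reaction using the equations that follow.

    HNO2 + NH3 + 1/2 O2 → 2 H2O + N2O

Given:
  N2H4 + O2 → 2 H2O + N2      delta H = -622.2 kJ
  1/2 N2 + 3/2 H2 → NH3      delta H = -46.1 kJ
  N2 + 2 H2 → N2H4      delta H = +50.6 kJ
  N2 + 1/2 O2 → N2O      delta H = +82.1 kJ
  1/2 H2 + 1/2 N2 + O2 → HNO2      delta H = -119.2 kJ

equation 1 as written (H2O already on the product side): -622.2 kJ
equation 2 reversed (reverse to put NH3 on the reactant side): +46.1 kJ
equation 3 as written: +50.6 kJ
equation 4 as written (N2O already on the product side): +82.1 kJ
equation 5 reversed (reverse to put HNO2 on the reactant side): +119.2 kJ
Combining the equations, delta H = (-622.2) + (+46.1) + (+50.6) + (+82.1) + (+119.2) = -324.2 kJ

delta H = -324.2 kJ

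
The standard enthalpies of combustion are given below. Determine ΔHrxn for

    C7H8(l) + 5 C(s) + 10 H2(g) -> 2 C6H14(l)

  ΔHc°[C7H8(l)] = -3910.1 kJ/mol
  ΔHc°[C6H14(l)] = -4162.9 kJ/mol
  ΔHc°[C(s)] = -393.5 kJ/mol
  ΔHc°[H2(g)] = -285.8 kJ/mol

ΔHrxn = -409.8 kJ/mol

Using ΔH = Σ nΔHc°(reactants) − Σ nΔHc°(products):
= [1·(-3910.1) + 5·(-393.5) + 10·(-285.8)] − [2·(-4162.9)]
= -409.8 kJ/mol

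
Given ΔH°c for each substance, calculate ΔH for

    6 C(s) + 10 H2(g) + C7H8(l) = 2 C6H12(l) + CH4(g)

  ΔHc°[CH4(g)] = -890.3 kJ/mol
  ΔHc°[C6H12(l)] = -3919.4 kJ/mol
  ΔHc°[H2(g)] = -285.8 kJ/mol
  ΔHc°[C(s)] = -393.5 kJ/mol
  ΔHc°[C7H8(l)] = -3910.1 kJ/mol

Using ΔH = Σ nΔHc°(reactants) − Σ nΔHc°(products):
= [6·(-393.5) + 10·(-285.8) + 1·(-3910.1)] − [2·(-3919.4) + 1·(-890.3)]
= -400.0 kJ/mol

ΔH = -400.0 kJ/mol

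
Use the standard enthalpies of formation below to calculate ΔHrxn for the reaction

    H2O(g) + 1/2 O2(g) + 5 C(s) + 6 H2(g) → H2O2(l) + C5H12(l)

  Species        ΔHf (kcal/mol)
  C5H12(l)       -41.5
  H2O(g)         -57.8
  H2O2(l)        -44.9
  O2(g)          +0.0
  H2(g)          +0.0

Products: 1·(-44.9) + 1·(-41.5) = -86.4
Reactants: 1·(-57.8) + 1/2·(+0.0) + 5·(+0.0) + 6·(+0.0) = -57.8
ΔHrxn = (-86.4) − (-57.8) = -28.6 kcal/mol

ΔHrxn = -28.6 kcal/mol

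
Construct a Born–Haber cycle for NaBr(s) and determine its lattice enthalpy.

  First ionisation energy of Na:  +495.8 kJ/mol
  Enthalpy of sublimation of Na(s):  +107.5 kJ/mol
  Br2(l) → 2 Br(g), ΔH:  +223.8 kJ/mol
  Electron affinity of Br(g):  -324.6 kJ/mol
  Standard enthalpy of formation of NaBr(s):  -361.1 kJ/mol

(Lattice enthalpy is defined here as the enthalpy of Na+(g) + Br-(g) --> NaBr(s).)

ΔHf° = 1·ΔHsub + 1·(ΣIE) + 1/2·D(Br2) + 1·EA + U
-361.1 = 1·(+107.5) + 1·(+495.8) + 1/2·(+223.8) + 1·(-324.6) + U
U = -361.1 − (+390.6) = -751.7 kJ/mol

U = -751.7 kJ/mol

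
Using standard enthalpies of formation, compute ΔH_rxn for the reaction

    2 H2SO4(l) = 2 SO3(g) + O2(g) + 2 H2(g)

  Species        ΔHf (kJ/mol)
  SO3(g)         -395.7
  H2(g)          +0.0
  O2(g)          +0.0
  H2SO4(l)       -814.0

ΔH_rxn = 836.6 kJ/mol

Products: 2·(-395.7) + 1·(+0.0) + 2·(+0.0) = -791.4
Reactants: 2·(-814.0) = -1628.0
ΔH_rxn = (-791.4) − (-1628.0) = 836.6 kJ/mol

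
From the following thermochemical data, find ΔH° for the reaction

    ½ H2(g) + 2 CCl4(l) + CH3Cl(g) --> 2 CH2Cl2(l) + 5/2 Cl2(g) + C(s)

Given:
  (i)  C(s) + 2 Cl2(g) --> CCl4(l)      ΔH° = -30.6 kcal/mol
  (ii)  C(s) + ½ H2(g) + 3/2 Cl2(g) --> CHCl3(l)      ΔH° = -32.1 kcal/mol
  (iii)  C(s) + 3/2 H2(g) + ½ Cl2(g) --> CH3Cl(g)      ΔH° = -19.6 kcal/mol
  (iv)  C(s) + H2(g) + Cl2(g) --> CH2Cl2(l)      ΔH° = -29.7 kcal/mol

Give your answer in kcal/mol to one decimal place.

(i) reversed and × 2 (CCl4(l) must end up as a reactant; ×2 to match 2 CCl4(l) in the target): (-2)·(-30.6) = +61.2 kcal/mol
(ii): not needed (CHCl3(l) appears nowhere else).
(iii) reversed (reverse to put CH3Cl(g) on the reactant side): +19.6 kcal/mol
(iv) × 2 (scale by 2 for the 2 CH2Cl2(l)): (2)·(-29.7) = -59.4 kcal/mol
Since enthalpy is a state function, ΔH° = (-2)·(-30.6) + (-1)·(-19.6) + (2)·(-29.7) = 21.4 kcal/mol

ΔH° = 21.4 kcal/mol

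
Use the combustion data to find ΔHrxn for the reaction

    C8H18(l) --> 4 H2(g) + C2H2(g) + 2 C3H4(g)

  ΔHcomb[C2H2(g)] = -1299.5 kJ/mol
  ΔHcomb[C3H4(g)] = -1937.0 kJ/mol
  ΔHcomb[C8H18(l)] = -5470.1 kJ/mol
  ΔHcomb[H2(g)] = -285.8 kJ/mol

ΔHrxn = 846.6 kJ/mol

With combustion enthalpies, reactants minus products:
= [1·(-5470.1)] − [4·(-285.8) + 1·(-1299.5) + 2·(-1937.0)]
= 846.6 kJ/mol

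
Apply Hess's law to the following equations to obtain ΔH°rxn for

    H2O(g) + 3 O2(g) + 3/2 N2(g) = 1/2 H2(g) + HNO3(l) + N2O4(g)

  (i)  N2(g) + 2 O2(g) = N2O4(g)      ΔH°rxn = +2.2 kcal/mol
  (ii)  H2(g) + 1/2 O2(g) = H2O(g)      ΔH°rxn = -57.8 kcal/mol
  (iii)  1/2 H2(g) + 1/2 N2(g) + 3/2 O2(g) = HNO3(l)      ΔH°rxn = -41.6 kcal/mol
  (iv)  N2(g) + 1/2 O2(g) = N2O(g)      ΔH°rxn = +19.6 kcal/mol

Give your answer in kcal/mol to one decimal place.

(i) as written (N2O4(g) already on the product side): +2.2 kcal/mol
(ii) reversed (reverse to put H2O(g) on the reactant side): +57.8 kcal/mol
(iii) as written (HNO3(l) already on the product side): -41.6 kcal/mol
(iv): not needed (N2O(g) appears nowhere else).
Combining the equations, ΔH°rxn = (+2.2) + (+57.8) + (-41.6) = 18.4 kcal/mol

ΔH°rxn = 18.4 kcal/mol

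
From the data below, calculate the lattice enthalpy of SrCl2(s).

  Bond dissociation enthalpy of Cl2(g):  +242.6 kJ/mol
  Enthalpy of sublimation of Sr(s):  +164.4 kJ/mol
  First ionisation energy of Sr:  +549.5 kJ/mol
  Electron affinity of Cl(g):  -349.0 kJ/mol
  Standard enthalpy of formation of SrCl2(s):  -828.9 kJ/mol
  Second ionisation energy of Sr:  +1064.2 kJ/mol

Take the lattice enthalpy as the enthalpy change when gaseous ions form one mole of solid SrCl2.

U = -2151.6 kJ/mol

ΔHf° = 1·ΔHsub + 1·(ΣIE) + 1·D(Cl2) + 2·EA + U
-828.9 = 1·(+164.4) + 1·(+1613.7) + 1·(+242.6) + 2·(-349.0) + U
U = -828.9 − (+1322.7) = -2151.6 kJ/mol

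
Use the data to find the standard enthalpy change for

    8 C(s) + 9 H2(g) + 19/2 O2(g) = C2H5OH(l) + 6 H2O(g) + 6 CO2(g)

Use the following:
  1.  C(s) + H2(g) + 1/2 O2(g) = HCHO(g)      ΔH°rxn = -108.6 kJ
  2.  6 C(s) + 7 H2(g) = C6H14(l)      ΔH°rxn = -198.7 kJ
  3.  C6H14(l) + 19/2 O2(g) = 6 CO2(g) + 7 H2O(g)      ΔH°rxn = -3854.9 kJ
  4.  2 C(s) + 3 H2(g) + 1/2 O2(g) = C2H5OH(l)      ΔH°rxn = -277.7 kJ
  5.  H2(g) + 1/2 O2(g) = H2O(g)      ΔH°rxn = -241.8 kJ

ΔH°rxn = -4089.5 kJ

eq. 1: not needed.
eq. 2 as written: -198.7 kJ
eq. 3 as written: -3854.9 kJ
eq. 4 as written: -277.7 kJ
eq. 5 reversed: +241.8 kJ
ΔH°rxn = (-198.7) + (-3854.9) + (-277.7) + (+241.8) = -4089.5 kJ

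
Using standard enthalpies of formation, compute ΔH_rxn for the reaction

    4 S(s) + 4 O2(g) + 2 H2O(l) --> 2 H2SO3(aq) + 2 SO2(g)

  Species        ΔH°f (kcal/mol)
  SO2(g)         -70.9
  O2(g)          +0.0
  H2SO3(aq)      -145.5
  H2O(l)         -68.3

ΔH°rxn = Σ nΔHf°(products) − Σ nΔHf°(reactants).
Products: 2·(-145.5) + 2·(-70.9) = -432.8
Reactants: 4·(+0.0) + 4·(+0.0) + 2·(-68.3) = -136.6
ΔH_rxn = (-432.8) − (-136.6) = -296.2 kcal/mol

ΔH_rxn = -296.2 kcal/mol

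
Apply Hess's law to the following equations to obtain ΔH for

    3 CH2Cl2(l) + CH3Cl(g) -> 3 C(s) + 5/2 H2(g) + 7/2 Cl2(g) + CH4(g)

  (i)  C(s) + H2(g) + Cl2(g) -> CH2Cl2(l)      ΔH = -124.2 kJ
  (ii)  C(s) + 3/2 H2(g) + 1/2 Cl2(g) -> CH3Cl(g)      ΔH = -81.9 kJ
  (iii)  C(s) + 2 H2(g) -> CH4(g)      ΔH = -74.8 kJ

(i) reversed and × 3 (reverse to put CH2Cl2(l) on the reactant side; scale by 3 for the 3 CH2Cl2(l)): (-3)·(-124.2) = +372.6 kJ
(ii) reversed (reverse to put CH3Cl(g) on the reactant side): +81.9 kJ
(iii) as written (CH4(g) already on the product side): -74.8 kJ
Combining the equations, ΔH = (-3)·(-124.2) + (-1)·(-81.9) + (1)·(-74.8) = 379.7 kJ

ΔH = 379.7 kJ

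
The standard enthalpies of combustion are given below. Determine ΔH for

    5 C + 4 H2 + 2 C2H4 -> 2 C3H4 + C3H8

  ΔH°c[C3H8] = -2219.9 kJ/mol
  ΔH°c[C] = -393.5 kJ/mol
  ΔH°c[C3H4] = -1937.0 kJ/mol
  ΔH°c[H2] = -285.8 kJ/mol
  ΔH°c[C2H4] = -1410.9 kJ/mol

With combustion enthalpies, reactants minus products:
= [5·(-393.5) + 4·(-285.8) + 2·(-1410.9)] − [2·(-1937.0) + 1·(-2219.9)]
= 161.4 kJ/mol

ΔH = 161.4 kJ/mol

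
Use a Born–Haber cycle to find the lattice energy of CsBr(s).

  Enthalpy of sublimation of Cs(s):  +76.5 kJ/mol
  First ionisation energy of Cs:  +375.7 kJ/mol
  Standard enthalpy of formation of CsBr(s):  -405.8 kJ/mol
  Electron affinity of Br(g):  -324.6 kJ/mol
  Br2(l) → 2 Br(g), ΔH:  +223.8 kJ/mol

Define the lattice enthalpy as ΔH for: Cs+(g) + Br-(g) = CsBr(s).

U = -645.3 kJ/mol

ΔHf° = 1·ΔHsub + 1·(ΣIE) + 1/2·D(Br2) + 1·EA + U
-405.8 = 1·(+76.5) + 1·(+375.7) + 1/2·(+223.8) + 1·(-324.6) + U
U = -405.8 − (+239.5) = -645.3 kJ/mol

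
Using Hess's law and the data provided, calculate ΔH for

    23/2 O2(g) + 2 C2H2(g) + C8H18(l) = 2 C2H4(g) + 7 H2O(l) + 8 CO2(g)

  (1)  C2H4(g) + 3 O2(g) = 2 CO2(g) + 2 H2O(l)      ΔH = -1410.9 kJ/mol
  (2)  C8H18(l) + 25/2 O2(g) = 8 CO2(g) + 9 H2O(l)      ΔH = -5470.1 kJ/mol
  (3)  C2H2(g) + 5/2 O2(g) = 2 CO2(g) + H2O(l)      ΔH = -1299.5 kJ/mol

ΔH = -5247.3 kJ/mol

(1) reversed and × 2 (reverse to put C2H4(g) on the product side; scale by 2 for the 2 C2H4(g)): (-2)·(-1410.9) = +2821.8 kJ/mol
(2) as written (C8H18(l) already on the reactant side): -5470.1 kJ/mol
(3) × 2 (×2 to match 2 C2H2(g) in the target): (2)·(-1299.5) = -2599.0 kJ/mol
Since enthalpy is a state function, ΔH = (+2821.8) + (-5470.1) + (-2599.0) = -5247.3 kJ/mol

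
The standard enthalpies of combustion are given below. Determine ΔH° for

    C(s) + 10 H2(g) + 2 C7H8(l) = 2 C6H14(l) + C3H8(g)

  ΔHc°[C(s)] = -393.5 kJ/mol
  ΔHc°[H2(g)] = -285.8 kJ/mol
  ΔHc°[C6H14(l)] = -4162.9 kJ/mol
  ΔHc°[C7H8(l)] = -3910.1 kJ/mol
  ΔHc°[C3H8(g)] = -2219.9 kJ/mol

Using ΔH = Σ nΔHc°(reactants) − Σ nΔHc°(products):
= [1·(-393.5) + 10·(-285.8) + 2·(-3910.1)] − [2·(-4162.9) + 1·(-2219.9)]
= -526.0 kJ/mol

ΔH° = -526.0 kJ/mol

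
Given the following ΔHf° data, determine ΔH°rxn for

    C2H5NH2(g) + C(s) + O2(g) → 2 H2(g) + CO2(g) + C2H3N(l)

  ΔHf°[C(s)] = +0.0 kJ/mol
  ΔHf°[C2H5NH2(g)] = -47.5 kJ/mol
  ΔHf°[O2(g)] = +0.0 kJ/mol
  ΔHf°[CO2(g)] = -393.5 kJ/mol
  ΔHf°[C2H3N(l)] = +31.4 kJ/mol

Products: 2·(+0.0) + 1·(-393.5) + 1·(+31.4) = -362.1
Reactants: 1·(-47.5) + 1·(+0.0) + 1·(+0.0) = -47.5
ΔH°rxn = (-362.1) − (-47.5) = -314.6 kJ/mol

ΔH°rxn = -314.6 kJ/mol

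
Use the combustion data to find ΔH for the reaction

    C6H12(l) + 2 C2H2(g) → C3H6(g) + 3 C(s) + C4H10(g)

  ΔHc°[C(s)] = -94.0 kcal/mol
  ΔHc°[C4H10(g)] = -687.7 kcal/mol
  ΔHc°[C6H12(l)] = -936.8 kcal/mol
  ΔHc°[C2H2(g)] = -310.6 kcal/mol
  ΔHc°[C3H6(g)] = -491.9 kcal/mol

ΔH = -96.4 kcal/mol

With combustion enthalpies, reactants minus products:
= [1·(-936.8) + 2·(-310.6)] − [1·(-491.9) + 3·(-94.0) + 1·(-687.7)]
= -96.4 kcal/mol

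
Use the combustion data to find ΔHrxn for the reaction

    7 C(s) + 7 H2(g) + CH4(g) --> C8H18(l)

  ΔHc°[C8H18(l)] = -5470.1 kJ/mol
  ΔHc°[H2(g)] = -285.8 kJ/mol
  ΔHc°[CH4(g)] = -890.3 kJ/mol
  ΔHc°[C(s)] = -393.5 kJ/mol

ΔHrxn = -175.3 kJ/mol

With combustion enthalpies, reactants minus products:
= [7·(-393.5) + 7·(-285.8) + 1·(-890.3)] − [1·(-5470.1)]
= -175.3 kJ/mol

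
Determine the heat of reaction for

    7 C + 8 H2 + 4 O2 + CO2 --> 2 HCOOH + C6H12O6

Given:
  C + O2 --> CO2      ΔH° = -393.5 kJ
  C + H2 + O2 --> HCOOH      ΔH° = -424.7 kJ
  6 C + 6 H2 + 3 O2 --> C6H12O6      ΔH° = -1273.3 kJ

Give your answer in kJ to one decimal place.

equation 1 reversed (reverse to put CO2 on the reactant side): +393.5 kJ
equation 2 × 2 (×2 to match 2 HCOOH in the target): (2)·(-424.7) = -849.4 kJ
equation 3 as written (C6H12O6 already on the product side): -1273.3 kJ
Since enthalpy is a state function, ΔH° = (-1)·(-393.5) + (2)·(-424.7) + (1)·(-1273.3) = -1729.2 kJ

ΔH° = -1729.2 kJ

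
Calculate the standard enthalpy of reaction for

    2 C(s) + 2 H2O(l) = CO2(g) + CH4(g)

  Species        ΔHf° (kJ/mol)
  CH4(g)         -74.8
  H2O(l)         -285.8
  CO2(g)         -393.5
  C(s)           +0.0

ΔH°rxn = Σ nΔHf°(products) − Σ nΔHf°(reactants).
Products: 1·(-393.5) + 1·(-74.8) = -468.3
Reactants: 2·(+0.0) + 2·(-285.8) = -571.6
ΔH° = (-468.3) − (-571.6) = 103.3 kJ/mol

ΔH° = 103.3 kJ/mol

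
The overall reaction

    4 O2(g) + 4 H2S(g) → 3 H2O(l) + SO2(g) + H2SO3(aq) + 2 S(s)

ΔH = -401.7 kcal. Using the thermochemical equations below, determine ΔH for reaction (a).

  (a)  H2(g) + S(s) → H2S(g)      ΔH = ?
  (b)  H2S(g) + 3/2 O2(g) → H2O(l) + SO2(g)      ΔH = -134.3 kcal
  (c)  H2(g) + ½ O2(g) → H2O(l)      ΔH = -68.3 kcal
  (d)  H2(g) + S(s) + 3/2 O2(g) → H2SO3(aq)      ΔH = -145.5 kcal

(a) reversed and × 3: contributes −3·x
(b) as written (SO2(g) already on the product side): -134.3 kcal
(c) × 2: (2)·(-68.3) = -136.6 kcal
(d) as written (H2SO3(aq) already on the product side): -145.5 kcal
-401.7 = (-134.3) + (-136.6) + (-145.5) − 3·x
x = (-401.7 − (-416.4)) / (-3) = -4.9 kcal

ΔH = -4.9 kcal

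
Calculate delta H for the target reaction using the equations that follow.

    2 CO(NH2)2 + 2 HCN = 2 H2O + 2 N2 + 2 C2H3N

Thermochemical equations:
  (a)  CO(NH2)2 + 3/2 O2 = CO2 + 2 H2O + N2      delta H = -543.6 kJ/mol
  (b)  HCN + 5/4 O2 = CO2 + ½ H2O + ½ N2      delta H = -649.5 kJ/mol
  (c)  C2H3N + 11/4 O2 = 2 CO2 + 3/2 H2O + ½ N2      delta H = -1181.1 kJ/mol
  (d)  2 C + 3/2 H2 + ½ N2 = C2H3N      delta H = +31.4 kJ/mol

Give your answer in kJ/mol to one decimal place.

(a) × 2 (scale by 2 for the 2 CO(NH2)2): (2)·(-543.6) = -1087.2 kJ/mol
(b) × 2 (×2 to match 2 HCN in the target): (2)·(-649.5) = -1299.0 kJ/mol
(c) reversed and × 2: (-2)·(-1181.1) = +2362.2 kJ/mol
(d): not needed (C appears nowhere else).
Combining the equations, delta H = (2)·(-543.6) + (2)·(-649.5) + (-2)·(-1181.1) = -24.0 kJ/mol

delta H = -24.0 kJ/mol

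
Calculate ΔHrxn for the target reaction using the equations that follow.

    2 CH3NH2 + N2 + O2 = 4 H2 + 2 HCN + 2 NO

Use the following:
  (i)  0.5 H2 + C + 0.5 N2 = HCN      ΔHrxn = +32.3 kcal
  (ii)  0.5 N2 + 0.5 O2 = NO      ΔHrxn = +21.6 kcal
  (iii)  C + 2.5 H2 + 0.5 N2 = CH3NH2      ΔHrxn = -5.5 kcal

ΔHrxn = 118.8 kcal

(i) × 2: (2)·(+32.3) = +64.6 kcal
(ii) × 2: (2)·(+21.6) = +43.2 kcal
(iii) reversed and × 2: (-2)·(-5.5) = +11.0 kcal
ΔHrxn = (2)·(+32.3) + (2)·(+21.6) + (-2)·(-5.5) = 118.8 kcal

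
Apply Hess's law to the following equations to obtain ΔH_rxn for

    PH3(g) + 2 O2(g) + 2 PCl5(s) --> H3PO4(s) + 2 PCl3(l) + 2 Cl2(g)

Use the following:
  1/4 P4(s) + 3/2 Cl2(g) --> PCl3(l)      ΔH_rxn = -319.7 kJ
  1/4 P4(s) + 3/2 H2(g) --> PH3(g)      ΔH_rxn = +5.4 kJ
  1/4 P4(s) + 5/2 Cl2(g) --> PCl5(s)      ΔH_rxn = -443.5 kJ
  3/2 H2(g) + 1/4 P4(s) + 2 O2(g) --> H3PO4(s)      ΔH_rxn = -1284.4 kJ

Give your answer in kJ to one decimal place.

equation 1 × 2 (×2 to match 2 PCl3(l) in the target): (2)·(-319.7) = -639.4 kJ
equation 2 reversed (reverse to put PH3(g) on the reactant side): -5.4 kJ
equation 3 reversed and × 2 (PCl5(s) must end up as a reactant; ×2 to match 2 PCl5(s) in the target): (-2)·(-443.5) = +887.0 kJ
equation 4 as written (H3PO4(s) already on the product side): -1284.4 kJ
ΔH_rxn = (-639.4) + (-5.4) + (+887.0) + (-1284.4) = -1042.2 kJ

ΔH_rxn = -1042.2 kJ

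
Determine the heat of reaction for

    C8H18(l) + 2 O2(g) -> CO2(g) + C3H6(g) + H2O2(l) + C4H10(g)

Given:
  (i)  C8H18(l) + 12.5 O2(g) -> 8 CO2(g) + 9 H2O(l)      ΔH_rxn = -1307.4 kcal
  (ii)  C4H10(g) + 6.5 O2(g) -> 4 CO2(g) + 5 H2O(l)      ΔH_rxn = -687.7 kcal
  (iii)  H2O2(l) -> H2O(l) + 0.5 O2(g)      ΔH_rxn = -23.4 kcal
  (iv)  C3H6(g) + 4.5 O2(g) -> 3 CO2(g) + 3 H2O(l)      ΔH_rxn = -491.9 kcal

(i) as written (C8H18(l) already on the reactant side): -1307.4 kcal
(ii) reversed (C4H10(g) must end up as a product): +687.7 kcal
(iii) reversed (reverse to put H2O2(l) on the product side): +23.4 kcal
(iv) reversed (C3H6(g) must end up as a product): +491.9 kcal
ΔH_rxn = (-1307.4) + (+687.7) + (+23.4) + (+491.9) = -104.4 kcal

ΔH_rxn = -104.4 kcal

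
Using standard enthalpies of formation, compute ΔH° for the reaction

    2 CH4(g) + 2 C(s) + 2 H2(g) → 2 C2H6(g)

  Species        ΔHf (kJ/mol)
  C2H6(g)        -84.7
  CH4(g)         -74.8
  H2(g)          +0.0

Products: 2·(-84.7) = -169.4
Reactants: 2·(-74.8) + 2·(+0.0) + 2·(+0.0) = -149.6
ΔH° = (-169.4) − (-149.6) = -19.8 kJ/mol

ΔH° = -19.8 kJ/mol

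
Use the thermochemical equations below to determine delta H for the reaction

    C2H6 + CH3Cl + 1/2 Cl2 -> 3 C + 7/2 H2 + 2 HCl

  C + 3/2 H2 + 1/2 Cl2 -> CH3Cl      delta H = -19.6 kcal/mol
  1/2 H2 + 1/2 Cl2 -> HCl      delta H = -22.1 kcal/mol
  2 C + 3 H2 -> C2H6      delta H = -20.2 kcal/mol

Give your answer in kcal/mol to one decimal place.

equation 1 reversed (reverse to put CH3Cl on the reactant side): +19.6 kcal/mol
equation 2 × 2 (scale by 2 for the 2 HCl): (2)·(-22.1) = -44.2 kcal/mol
equation 3 reversed (reverse to put C2H6 on the reactant side): +20.2 kcal/mol
delta H = (-1)·(-19.6) + (2)·(-22.1) + (-1)·(-20.2) = -4.4 kcal/mol

delta H = -4.4 kcal/mol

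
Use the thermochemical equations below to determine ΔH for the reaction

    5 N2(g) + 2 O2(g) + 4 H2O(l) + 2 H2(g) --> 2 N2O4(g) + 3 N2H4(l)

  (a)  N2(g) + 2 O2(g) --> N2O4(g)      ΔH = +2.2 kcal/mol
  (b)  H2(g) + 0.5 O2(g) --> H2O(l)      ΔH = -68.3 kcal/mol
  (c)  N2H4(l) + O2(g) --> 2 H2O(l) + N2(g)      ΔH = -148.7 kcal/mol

ΔH = 313.9 kcal/mol

(a) × 2 (×2 to match 2 N2O4(g) in the target): (2)·(+2.2) = +4.4 kcal/mol
(b) × 2 (scale by 2 for the 2 H2(g)): (2)·(-68.3) = -136.6 kcal/mol
(c) reversed and × 3 (N2H4(l) must end up as a product; scale by 3 for the 3 N2H4(l)): (-3)·(-148.7) = +446.1 kcal/mol
ΔH = (2)·(+2.2) + (2)·(-68.3) + (-3)·(-148.7) = 313.9 kcal/mol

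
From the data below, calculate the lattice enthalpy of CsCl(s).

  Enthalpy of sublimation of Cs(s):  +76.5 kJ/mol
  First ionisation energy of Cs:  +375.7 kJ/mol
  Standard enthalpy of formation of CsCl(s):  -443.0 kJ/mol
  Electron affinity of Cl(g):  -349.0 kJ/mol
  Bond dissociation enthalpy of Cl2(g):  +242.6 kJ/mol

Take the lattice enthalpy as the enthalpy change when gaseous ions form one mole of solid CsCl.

ΔHf° = 1·ΔHsub + 1·(ΣIE) + 1/2·D(Cl2) + 1·EA + U
-443.0 = 1·(+76.5) + 1·(+375.7) + 1/2·(+242.6) + 1·(-349.0) + U
U = -443.0 − (+224.5) = -667.5 kJ/mol

U = -667.5 kJ/mol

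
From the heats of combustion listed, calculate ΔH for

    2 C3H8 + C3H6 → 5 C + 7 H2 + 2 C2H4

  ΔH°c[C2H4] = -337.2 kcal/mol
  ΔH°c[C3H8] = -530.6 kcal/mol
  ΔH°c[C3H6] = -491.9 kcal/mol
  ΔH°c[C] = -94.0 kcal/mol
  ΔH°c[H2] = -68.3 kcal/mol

With combustion enthalpies, reactants minus products:
= [2·(-530.6) + 1·(-491.9)] − [5·(-94.0) + 7·(-68.3) + 2·(-337.2)]
= 69.4 kcal/mol

ΔH = 69.4 kcal/mol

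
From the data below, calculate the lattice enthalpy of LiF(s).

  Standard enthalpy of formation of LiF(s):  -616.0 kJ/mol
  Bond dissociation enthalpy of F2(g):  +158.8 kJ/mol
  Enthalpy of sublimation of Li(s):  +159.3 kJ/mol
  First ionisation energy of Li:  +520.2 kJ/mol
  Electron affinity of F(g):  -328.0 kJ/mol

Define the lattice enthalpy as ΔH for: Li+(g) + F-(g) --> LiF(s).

ΔHf° = 1·ΔHsub + 1·(ΣIE) + 1/2·D(F2) + 1·EA + U
-616.0 = 1·(+159.3) + 1·(+520.2) + 1/2·(+158.8) + 1·(-328.0) + U
U = -616.0 − (+430.9) = -1046.9 kJ/mol

U = -1046.9 kJ/mol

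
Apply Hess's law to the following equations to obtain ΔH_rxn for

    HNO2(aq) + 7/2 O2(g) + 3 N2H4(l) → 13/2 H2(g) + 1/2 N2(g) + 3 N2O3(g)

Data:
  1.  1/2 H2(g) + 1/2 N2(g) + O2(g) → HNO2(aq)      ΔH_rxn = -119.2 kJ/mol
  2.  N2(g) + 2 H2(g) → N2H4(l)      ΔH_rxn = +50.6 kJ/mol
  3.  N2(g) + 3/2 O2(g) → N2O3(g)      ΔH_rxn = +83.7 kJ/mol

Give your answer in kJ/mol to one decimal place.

ΔH_rxn = 218.5 kJ/mol

eq. 1 reversed: +119.2 kJ/mol
eq. 2 reversed and × 3: (-3)·(+50.6) = -151.8 kJ/mol
eq. 3 × 3: (3)·(+83.7) = +251.1 kJ/mol
ΔH_rxn = (+119.2) + (-151.8) + (+251.1) = 218.5 kJ/mol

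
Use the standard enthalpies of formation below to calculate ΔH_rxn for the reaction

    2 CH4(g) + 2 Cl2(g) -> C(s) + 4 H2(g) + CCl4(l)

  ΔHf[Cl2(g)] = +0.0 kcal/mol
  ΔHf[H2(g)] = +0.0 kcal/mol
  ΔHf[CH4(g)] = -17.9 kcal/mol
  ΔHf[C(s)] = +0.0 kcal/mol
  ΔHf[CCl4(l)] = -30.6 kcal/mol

ΔH_rxn = 5.2 kcal/mol

Products: 1·(+0.0) + 4·(+0.0) + 1·(-30.6) = -30.6
Reactants: 2·(-17.9) + 2·(+0.0) = -35.8
ΔH_rxn = (-30.6) − (-35.8) = 5.2 kcal/mol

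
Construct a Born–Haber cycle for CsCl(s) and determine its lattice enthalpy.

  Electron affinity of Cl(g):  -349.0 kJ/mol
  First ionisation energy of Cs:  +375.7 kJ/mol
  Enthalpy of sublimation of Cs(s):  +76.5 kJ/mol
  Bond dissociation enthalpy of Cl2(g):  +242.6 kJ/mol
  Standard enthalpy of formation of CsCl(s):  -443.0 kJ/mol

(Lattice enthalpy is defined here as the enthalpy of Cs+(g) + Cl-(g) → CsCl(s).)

ΔHf° = 1·ΔHsub + 1·(ΣIE) + 1/2·D(Cl2) + 1·EA + U
-443.0 = 1·(+76.5) + 1·(+375.7) + 1/2·(+242.6) + 1·(-349.0) + U
U = -443.0 − (+224.5) = -667.5 kJ/mol

U = -667.5 kJ/mol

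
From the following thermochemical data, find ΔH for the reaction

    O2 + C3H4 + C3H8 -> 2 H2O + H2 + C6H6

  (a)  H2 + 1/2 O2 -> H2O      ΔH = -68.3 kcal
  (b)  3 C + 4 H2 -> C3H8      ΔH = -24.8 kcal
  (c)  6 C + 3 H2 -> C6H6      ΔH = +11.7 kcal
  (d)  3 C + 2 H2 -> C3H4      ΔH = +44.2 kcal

ΔH = -144.3 kcal

(a) × 2 (×2 to match 2 H2O in the target): (2)·(-68.3) = -136.6 kcal
(b) reversed (reverse to put C3H8 on the reactant side): +24.8 kcal
(c) as written (C6H6 already on the product side): +11.7 kcal
(d) reversed (C3H4 must end up as a reactant): -44.2 kcal
By Hess's law, ΔH = (-136.6) + (+24.8) + (+11.7) + (-44.2) = -144.3 kcal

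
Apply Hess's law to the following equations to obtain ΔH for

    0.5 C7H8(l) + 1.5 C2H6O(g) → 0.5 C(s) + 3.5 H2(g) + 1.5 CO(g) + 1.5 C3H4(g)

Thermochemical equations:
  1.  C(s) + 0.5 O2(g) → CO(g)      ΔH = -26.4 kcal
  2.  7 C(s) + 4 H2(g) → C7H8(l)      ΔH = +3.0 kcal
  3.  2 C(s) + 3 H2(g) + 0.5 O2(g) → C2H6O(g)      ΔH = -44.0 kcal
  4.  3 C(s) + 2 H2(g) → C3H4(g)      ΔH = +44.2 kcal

eq. 1 × 3/2: (3/2)·(-26.4) = -39.6 kcal
eq. 2 reversed and × 1/2: (-1/2)·(+3.0) = -1.5 kcal
eq. 3 reversed and × 3/2: (-3/2)·(-44.0) = +66.0 kcal
eq. 4 × 3/2: (3/2)·(+44.2) = +66.3 kcal
Since enthalpy is a state function, ΔH = (-39.6) + (-1.5) + (+66.0) + (+66.3) = 91.2 kcal

ΔH = 91.2 kcal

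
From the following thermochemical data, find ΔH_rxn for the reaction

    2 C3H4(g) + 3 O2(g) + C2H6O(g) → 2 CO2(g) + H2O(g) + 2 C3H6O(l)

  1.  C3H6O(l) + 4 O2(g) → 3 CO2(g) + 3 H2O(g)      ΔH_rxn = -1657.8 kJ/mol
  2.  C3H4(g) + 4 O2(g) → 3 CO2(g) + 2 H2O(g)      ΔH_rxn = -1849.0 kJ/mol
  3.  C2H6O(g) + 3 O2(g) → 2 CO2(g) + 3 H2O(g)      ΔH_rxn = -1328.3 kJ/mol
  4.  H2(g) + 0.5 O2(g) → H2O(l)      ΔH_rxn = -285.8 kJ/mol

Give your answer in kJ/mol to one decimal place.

ΔH_rxn = -1710.7 kJ/mol

eq. 1 reversed and × 2: (-2)·(-1657.8) = +3315.6 kJ/mol
eq. 2 × 2: (2)·(-1849.0) = -3698.0 kJ/mol
eq. 3 as written: -1328.3 kJ/mol
eq. 4: not needed.
Summing the manipulated equations, ΔH_rxn = (+3315.6) + (-3698.0) + (-1328.3) = -1710.7 kJ/mol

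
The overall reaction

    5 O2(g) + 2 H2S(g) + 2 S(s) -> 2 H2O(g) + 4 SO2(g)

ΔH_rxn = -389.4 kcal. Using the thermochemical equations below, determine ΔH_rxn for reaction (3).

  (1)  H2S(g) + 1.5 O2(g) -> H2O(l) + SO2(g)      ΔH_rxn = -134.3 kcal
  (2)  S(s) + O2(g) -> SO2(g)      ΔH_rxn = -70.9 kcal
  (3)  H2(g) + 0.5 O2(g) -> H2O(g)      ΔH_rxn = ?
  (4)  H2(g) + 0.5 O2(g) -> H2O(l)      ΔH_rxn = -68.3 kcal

(1) × 2: (2)·(-134.3) = -268.6 kcal
(2) × 2: (2)·(-70.9) = -141.8 kcal
(3) × 2: contributes 2·x
(4) reversed and × 2: (-2)·(-68.3) = +136.6 kcal
-389.4 = (-268.6) + (-141.8) + (+136.6) + 2·x
x = (-389.4 − (-273.8)) / (2) = -57.8 kcal

ΔH_rxn = -57.8 kcal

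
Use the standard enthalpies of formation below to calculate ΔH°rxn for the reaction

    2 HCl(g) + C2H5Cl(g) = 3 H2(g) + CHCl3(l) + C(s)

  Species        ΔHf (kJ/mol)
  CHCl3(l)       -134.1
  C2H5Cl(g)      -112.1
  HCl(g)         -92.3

ΔH°rxn = 162.6 kJ/mol

ΔH°rxn = Σ nΔHf°(products) − Σ nΔHf°(reactants).
Products: 3·(+0.0) + 1·(-134.1) + 1·(+0.0) = -134.1
Reactants: 2·(-92.3) + 1·(-112.1) = -296.7
ΔH°rxn = (-134.1) − (-296.7) = 162.6 kJ/mol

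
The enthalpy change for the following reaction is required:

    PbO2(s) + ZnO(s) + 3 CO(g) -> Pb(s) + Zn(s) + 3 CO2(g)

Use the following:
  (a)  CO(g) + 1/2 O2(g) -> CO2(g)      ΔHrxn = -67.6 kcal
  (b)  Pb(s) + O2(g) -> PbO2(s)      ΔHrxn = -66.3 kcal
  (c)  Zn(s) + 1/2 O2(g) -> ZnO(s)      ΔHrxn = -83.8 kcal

(a) × 3: (3)·(-67.6) = -202.8 kcal
(b) reversed: +66.3 kcal
(c) reversed: +83.8 kcal
ΔHrxn = (-202.8) + (+66.3) + (+83.8) = -52.7 kcal

ΔHrxn = -52.7 kcal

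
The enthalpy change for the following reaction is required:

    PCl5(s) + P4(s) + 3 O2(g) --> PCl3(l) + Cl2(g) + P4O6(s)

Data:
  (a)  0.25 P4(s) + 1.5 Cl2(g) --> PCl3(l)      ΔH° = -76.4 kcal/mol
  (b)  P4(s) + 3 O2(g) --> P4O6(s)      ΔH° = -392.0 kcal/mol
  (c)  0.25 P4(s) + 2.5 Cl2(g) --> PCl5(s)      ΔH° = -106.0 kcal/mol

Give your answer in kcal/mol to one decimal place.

(a) as written: -76.4 kcal/mol
(b) as written: -392.0 kcal/mol
(c) reversed: +106.0 kcal/mol
Summing the manipulated equations, ΔH° = (-76.4) + (-392.0) + (+106.0) = -362.4 kcal/mol

ΔH° = -362.4 kcal/mol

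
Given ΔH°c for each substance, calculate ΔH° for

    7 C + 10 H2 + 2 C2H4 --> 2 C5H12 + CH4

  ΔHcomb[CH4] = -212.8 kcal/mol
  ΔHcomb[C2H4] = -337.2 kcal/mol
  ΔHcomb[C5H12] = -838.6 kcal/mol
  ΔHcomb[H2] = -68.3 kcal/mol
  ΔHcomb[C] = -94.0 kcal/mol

Using ΔH = Σ nΔHc°(reactants) − Σ nΔHc°(products):
= [7·(-94.0) + 10·(-68.3) + 2·(-337.2)] − [2·(-838.6) + 1·(-212.8)]
= -125.4 kcal/mol

ΔH° = -125.4 kcal/mol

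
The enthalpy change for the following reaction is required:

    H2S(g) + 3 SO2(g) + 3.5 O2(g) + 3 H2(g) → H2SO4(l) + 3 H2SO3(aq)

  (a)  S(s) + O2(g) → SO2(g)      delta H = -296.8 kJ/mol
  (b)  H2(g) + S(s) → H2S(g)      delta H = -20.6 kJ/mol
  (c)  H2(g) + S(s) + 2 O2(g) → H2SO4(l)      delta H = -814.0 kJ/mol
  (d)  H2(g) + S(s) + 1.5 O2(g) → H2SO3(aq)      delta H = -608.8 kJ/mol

(a) reversed and × 3: (-3)·(-296.8) = +890.4 kJ/mol
(b) reversed: +20.6 kJ/mol
(c) as written: -814.0 kJ/mol
(d) × 3: (3)·(-608.8) = -1826.4 kJ/mol
Combining the equations, delta H = (+890.4) + (+20.6) + (-814.0) + (-1826.4) = -1729.4 kJ/mol

delta H = -1729.4 kJ/mol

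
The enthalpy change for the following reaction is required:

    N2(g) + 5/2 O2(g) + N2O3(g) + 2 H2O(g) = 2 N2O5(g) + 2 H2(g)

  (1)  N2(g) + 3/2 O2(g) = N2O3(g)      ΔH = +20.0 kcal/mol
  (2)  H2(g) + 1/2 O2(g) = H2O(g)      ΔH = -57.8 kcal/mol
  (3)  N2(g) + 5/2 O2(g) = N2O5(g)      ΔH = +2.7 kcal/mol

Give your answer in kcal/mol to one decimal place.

ΔH = 101.0 kcal/mol

(1) reversed (reverse to put N2O3(g) on the reactant side): -20.0 kcal/mol
(2) reversed and × 2 (reverse to put H2O(g) on the reactant side; scale by 2 for the 2 H2O(g)): (-2)·(-57.8) = +115.6 kcal/mol
(3) × 2 (scale by 2 for the 2 N2O5(g)): (2)·(+2.7) = +5.4 kcal/mol
Combining the equations, ΔH = (-20.0) + (+115.6) + (+5.4) = 101.0 kcal/mol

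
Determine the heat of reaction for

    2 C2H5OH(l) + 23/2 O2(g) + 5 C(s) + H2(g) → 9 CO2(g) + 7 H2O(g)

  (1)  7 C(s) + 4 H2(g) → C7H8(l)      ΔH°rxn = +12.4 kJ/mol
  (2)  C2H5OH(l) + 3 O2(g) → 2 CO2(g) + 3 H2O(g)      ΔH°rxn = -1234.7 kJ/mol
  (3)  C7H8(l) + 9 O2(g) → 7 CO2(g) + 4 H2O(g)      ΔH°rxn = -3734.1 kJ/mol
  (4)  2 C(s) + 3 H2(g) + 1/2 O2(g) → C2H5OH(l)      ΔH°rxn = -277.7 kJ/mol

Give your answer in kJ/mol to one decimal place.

ΔH°rxn = -4678.7 kJ/mol

(1) as written: +12.4 kJ/mol
(2) as written: -1234.7 kJ/mol
(3) as written: -3734.1 kJ/mol
(4) reversed: +277.7 kJ/mol
ΔH°rxn = (1)·(+12.4) + (1)·(-1234.7) + (1)·(-3734.1) + (-1)·(-277.7) = -4678.7 kJ/mol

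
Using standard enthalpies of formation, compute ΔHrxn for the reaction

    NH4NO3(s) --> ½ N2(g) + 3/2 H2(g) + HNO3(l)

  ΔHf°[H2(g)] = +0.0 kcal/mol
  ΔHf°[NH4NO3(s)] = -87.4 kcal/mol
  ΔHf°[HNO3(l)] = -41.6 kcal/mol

ΔHrxn = 45.8 kcal/mol

Products: 1/2·(+0.0) + 3/2·(+0.0) + 1·(-41.6) = -41.6
Reactants: 1·(-87.4) = -87.4
ΔHrxn = (-41.6) − (-87.4) = 45.8 kcal/mol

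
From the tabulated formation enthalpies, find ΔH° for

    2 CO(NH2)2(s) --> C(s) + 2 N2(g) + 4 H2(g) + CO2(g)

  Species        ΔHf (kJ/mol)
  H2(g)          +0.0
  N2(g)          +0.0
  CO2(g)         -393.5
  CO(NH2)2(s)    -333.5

Products: 1·(+0.0) + 2·(+0.0) + 4·(+0.0) + 1·(-393.5) = -393.5
Reactants: 2·(-333.5) = -667.0
ΔH° = (-393.5) − (-667.0) = 273.5 kJ/mol

ΔH° = 273.5 kJ/mol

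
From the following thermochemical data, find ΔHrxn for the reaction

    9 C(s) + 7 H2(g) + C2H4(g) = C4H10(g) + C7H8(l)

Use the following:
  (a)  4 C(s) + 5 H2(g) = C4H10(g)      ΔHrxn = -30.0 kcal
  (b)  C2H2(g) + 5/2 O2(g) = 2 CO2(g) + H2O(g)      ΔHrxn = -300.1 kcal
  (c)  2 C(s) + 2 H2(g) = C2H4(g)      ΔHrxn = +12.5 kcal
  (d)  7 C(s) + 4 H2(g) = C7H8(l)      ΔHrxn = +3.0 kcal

(a) as written: -30.0 kcal
(b): not needed.
(c) reversed: -12.5 kcal
(d) as written: +3.0 kcal
ΔHrxn = (1)·(-30.0) + (-1)·(+12.5) + (1)·(+3.0) = -39.5 kcal

ΔHrxn = -39.5 kcal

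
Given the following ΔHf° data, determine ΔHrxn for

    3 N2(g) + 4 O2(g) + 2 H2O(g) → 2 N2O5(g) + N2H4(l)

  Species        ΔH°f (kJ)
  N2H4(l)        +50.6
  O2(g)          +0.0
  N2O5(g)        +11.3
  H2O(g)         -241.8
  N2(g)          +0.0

Products: 2·(+11.3) + 1·(+50.6) = +73.2
Reactants: 3·(+0.0) + 4·(+0.0) + 2·(-241.8) = -483.6
ΔHrxn = (+73.2) − (-483.6) = 556.8 kJ

ΔHrxn = 556.8 kJ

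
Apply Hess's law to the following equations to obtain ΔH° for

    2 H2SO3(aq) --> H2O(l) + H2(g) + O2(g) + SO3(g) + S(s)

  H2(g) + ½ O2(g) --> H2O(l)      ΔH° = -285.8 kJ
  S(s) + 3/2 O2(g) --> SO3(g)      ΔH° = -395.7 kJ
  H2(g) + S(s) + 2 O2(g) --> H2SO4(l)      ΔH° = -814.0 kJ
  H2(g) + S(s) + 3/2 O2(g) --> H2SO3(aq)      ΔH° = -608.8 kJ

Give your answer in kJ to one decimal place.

ΔH° = 536.1 kJ

equation 1 as written (H2O(l) already on the product side): -285.8 kJ
equation 2 as written (SO3(g) already on the product side): -395.7 kJ
equation 3: not needed (H2SO4(l) appears nowhere else).
equation 4 reversed and × 2 (reverse to put H2SO3(aq) on the reactant side; scale by 2 for the 2 H2SO3(aq)): (-2)·(-608.8) = +1217.6 kJ
ΔH° = (-285.8) + (-395.7) + (+1217.6) = 536.1 kJ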